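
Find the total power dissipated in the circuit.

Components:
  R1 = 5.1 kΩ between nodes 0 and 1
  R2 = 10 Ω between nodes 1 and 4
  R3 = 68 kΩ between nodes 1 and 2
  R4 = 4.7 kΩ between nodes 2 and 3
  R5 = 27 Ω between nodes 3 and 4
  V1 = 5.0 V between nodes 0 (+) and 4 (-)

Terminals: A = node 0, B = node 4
Nodal analysis, taking node 4 as the 0 V reference.
Source V1 fixes V_0 = 5 V.
KCL at each unknown node (sum of currents leaving = 0; resistances in Ω):
  Node 1: (V_1 - 5)/5100 + (V_1 - 0)/10 + (V_1 - V_2)/68000 = 0
  Node 2: (V_2 - V_1)/68000 + (V_2 - V_3)/4700 = 0
  Node 3: (V_3 - V_2)/4700 + (V_3 - 0)/27 = 0
Collecting terms (coefficients in siemens):
  0.1002·V_1 - 0.00001471·V_2 = 0.0009804
  0.0002275·V_2 - 0.00001471·V_1 - 0.0002128·V_3 = 0
  0.03725·V_3 - 0.0002128·V_2 = 0
Solving these 3 simultaneous equations (Gaussian elimination) gives:
  V_1 = 0.009783 V, V_2 = 0.0006359 V, V_3 = 0.000003632 V
Power in each resistor, P = (ΔV)²/R:
  P_R1 = (5 - 0.009783)²/5100 = 0.004883 W
  P_R2 = (0.009783 - 0)²/10 = 0.000009571 W
  P_R3 = (0.009783 - 0.0006359)²/68000 = 0.000000001231 W
  P_R4 = (0.0006359 - 0.000003632)²/4700 = 0.00000000008505 W
  P_R5 = (0.000003632 - 0)²/27 = 0.0000000000004886 W
P_total = P_R1 + P_R2 + P_R3 + P_R4 + P_R5 = 0.004892 W

Final answer: 0.004892 W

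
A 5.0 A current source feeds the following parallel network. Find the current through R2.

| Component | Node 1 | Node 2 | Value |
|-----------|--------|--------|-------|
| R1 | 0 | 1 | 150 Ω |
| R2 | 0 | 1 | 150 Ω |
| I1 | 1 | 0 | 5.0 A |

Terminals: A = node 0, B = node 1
All resistors sit directly between nodes 0 and 1, so they are in parallel and share one voltage V; the full source current 5 A splits among them.
1/R_par = 1/150 + 1/150 = 0.01333 S  =>  R_par = 75 Ω
V = I × R_par = 5 × 75 = 375 V
I_R2 = V/R2 = 375/150 = 2.5 A

Final answer: 2.5 A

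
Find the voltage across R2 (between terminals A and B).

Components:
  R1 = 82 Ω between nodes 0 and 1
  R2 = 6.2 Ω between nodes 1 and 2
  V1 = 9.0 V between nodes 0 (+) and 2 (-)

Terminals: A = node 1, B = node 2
R1 and R2 are in series across V1 (node 0 → node 1 → node 2), and the output A–B is taken across R2, so this is a voltage divider.
Series current: I = V1/(R1 + R2) = 9/(82 + 6.2) = 9/88.2 = 0.102 A
V_R2 = I × R2 = V1 × R2/(R1 + R2) = 9 × 6.2/88.2 = 0.6327 V

Final answer: 0.6327 V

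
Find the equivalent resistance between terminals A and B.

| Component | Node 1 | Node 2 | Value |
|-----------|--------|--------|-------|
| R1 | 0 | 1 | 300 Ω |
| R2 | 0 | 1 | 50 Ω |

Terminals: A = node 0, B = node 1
Reduce the network between node 0 (A) and node 1 (B) by series/parallel combination:
  Rp1 = R1 ‖ R2 (parallel, both between nodes 0 and 1) = 1/(1/300 + 1/50) = 42.86 Ω
R_eq = 42.86 Ω

Final answer: 42.86 Ω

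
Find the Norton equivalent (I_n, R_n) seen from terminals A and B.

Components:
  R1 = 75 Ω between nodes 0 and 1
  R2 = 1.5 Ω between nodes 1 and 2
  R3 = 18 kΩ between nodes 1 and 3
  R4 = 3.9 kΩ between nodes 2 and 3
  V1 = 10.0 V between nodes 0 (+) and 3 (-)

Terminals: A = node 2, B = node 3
Find the Thévenin equivalent first; then I_n = V_th/R_th and R_n = R_th.
Step 1 — V_th is the open-circuit voltage V_A - V_B (nothing connected across the terminals).
Nodal analysis, taking node 3 as the 0 V reference.
Source V1 fixes V_0 = 10 V.
KCL at each unknown node (sum of currents leaving = 0; resistances in Ω):
  Node 1: (V_1 - 10)/75 + (V_1 - V_2)/1.5 + (V_1 - 0)/18000 = 0
  Node 2: (V_2 - V_1)/1.5 + (V_2 - 0)/3900 = 0
Collecting terms (coefficients in siemens):
  0.6801·V_1 - 0.6667·V_2 = 0.1333
  0.6669·V_2 - 0.6667·V_1 = 0
Determinant D = (0.6801)(0.6669) - (-0.6667)(-0.6667) = 0.0091
V_1 = [(0.1333)(0.6669) - (-0.6667)(0)]/D = 9.771 V
V_2 = [(0.6801)(0) - (0.1333)(-0.6667)]/D = 9.768 V
V_th = V_2 - V_3 = 9.768 - 0 = 9.768 V
Step 2 — R_th: zero the source — replace V1 by a short circuit (node 3 merges into node 0) — and find the resistance seen between A (node 2) and B (node 0).
Reduce the network between node 2 (A) and node 0 (B) by series/parallel combination:
  Rp1 = R1 ‖ R3 (parallel, both between nodes 0 and 1) = 1/(1/75 + 1/18000) = 74.69 Ω
  Rs1 = R2 + Rp1 (series, joined only at node 1) = 1.5 + 74.69 = 76.19 Ω
  Rp2 = R4 ‖ Rs1 (parallel, both between nodes 0 and 2) = 1/(1/3900 + 1/76.19) = 74.73 Ω
R_th = 74.73 Ω
I_n = V_th/R_th = 9.768/74.73 = 0.1307 A, and R_n = R_th = 74.73 Ω

Final answer: I_n = 0.1307 A, R_n = 74.73 Ω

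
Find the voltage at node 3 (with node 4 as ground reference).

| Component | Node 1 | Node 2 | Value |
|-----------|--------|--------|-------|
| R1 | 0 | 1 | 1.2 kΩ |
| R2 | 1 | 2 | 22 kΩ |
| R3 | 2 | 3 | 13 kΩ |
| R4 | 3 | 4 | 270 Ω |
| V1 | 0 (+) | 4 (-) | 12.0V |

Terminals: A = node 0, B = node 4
Nodal analysis, taking node 4 as the 0 V reference.
Source V1 fixes V_0 = 12 V.
KCL at each unknown node (sum of currents leaving = 0; resistances in Ω):
  Node 1: (V_1 - 12)/1200 + (V_1 - V_2)/22000 = 0
  Node 2: (V_2 - V_1)/22000 + (V_2 - V_3)/13000 = 0
  Node 3: (V_3 - V_2)/13000 + (V_3 - 0)/270 = 0
Collecting terms (coefficients in siemens):
  0.0008788·V_1 - 0.00004545·V_2 = 0.01
  0.0001224·V_2 - 0.00004545·V_1 - 0.00007692·V_3 = 0
  0.003781·V_3 - 0.00007692·V_2 = 0
Solving these 3 simultaneous equations (Gaussian elimination) gives:
  V_1 = 11.61 V, V_2 = 4.366 V, V_3 = 0.08884 V
The requested potential is V_3 = 0.08884 V.

Final answer: V_3 = 0.08884 V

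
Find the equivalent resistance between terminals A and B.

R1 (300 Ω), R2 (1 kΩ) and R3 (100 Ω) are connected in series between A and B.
Reduce the network between node 0 (A) and node 3 (B) by series/parallel combination:
  Rs1 = R1 + R2 (series, joined only at node 1) = 300 + 1000 = 1300 Ω
  Rs2 = R3 + Rs1 (series, joined only at node 2) = 100 + 1300 = 1400 Ω
R_eq = 1.4 kΩ

Final answer: 1.4 kΩ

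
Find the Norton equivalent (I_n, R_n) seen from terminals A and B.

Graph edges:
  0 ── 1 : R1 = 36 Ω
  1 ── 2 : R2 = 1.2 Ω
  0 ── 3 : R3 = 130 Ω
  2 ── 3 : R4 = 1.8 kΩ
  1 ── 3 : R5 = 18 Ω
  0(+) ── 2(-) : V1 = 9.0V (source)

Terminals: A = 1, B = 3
Find the Thévenin equivalent first; then I_n = V_th/R_th and R_n = R_th.
Step 1 — V_th is the open-circuit voltage V_A - V_B (nothing connected across the terminals).
Nodal analysis, taking node 2 as the 0 V reference.
Source V1 fixes V_0 = 9 V.
KCL at each unknown node (sum of currents leaving = 0; resistances in Ω):
  Node 1: (V_1 - 9)/36 + (V_1 - 0)/1.2 + (V_1 - V_3)/18 = 0
  Node 3: (V_3 - 9)/130 + (V_3 - 0)/1800 + (V_3 - V_1)/18 = 0
Collecting terms (coefficients in siemens):
  0.9167·V_1 - 0.05556·V_3 = 0.25
  0.0638·V_3 - 0.05556·V_1 = 0.06923
Determinant D = (0.9167)(0.0638) - (-0.05556)(-0.05556) = 0.0554
V_1 = [(0.25)(0.0638) - (-0.05556)(0.06923)]/D = 0.3573 V
V_3 = [(0.9167)(0.06923) - (0.25)(-0.05556)]/D = 1.396 V
V_th = V_1 - V_3 = 0.3573 - 1.396 = -1.039 V
Step 2 — R_th: zero the source — replace V1 by a short circuit (node 2 merges into node 0) — and find the resistance seen between A (node 1) and B (node 3).
Reduce the network between node 1 (A) and node 3 (B) by series/parallel combination:
  Rp1 = R1 ‖ R2 (parallel, both between nodes 0 and 1) = 1/(1/36 + 1/1.2) = 1.161 Ω
  Rp2 = R3 ‖ R4 (parallel, both between nodes 0 and 3) = 1/(1/130 + 1/1800) = 121.2 Ω
  Rs1 = Rp1 + Rp2 (series, joined only at node 0) = 1.161 + 121.2 = 122.4 Ω
  Rp3 = R5 ‖ Rs1 (parallel, both between nodes 1 and 3) = 1/(1/18 + 1/122.4) = 15.69 Ω
R_th = 15.69 Ω
I_n = V_th/R_th = -1.039/15.69 = -0.0662 A, and R_n = R_th = 15.69 Ω

Final answer: I_n = -0.0662 A, R_n = 15.69 Ω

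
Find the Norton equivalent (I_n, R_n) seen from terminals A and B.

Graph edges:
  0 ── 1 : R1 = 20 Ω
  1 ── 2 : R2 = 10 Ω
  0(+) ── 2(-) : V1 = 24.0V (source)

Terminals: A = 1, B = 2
Find the Thévenin equivalent first; then I_n = V_th/R_th and R_n = R_th.
Step 1 — V_th is the open-circuit voltage V_A - V_B (nothing connected across the terminals).
Nodal analysis, taking node 2 as the 0 V reference.
Source V1 fixes V_0 = 24 V.
KCL at each unknown node (sum of currents leaving = 0; resistances in Ω):
  Node 1: (V_1 - 24)/20 + (V_1 - 0)/10 = 0
Collecting terms: 0.15 × V_1 = 1.2  =>  V_1 = 8 V
V_th = V_1 - V_2 = 8 - 0 = 8 V
Step 2 — R_th: zero the source — replace V1 by a short circuit (node 2 merges into node 0) — and find the resistance seen between A (node 1) and B (node 0).
Reduce the network between node 1 (A) and node 0 (B) by series/parallel combination:
  Rp1 = R1 ‖ R2 (parallel, both between nodes 0 and 1) = 1/(1/20 + 1/10) = 6.667 Ω
R_th = 6.667 Ω
I_n = V_th/R_th = 8/6.667 = 1.2 A, and R_n = R_th = 6.667 Ω

Final answer: I_n = 1.2 A, R_n = 6.667 Ω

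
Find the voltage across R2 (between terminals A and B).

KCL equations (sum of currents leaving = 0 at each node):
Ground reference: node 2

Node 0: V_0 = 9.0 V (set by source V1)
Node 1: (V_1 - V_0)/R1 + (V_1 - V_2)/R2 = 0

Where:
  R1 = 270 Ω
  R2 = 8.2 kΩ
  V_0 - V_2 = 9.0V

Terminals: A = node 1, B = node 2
R1 and R2 are in series across V1 (node 0 → node 1 → node 2), and the output A–B is taken across R2, so this is a voltage divider.
Series current: I = V1/(R1 + R2) = 9/(270 + 8200) = 9/8470 = 0.001063 A
V_R2 = I × R2 = V1 × R2/(R1 + R2) = 9 × 8200/8470 = 8.713 V

Final answer: 8.713 V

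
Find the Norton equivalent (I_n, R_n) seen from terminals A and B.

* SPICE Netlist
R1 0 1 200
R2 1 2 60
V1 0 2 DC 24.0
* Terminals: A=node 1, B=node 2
Find the Thévenin equivalent first; then I_n = V_th/R_th and R_n = R_th.
Step 1 — V_th is the open-circuit voltage V_A - V_B (nothing connected across the terminals).
Nodal analysis, taking node 2 as the 0 V reference.
Source V1 fixes V_0 = 24 V.
KCL at each unknown node (sum of currents leaving = 0; resistances in Ω):
  Node 1: (V_1 - 24)/200 + (V_1 - 0)/60 = 0
Collecting terms: 0.02167 × V_1 = 0.12  =>  V_1 = 5.538 V
V_th = V_1 - V_2 = 5.538 - 0 = 5.538 V
Step 2 — R_th: zero the source — replace V1 by a short circuit (node 2 merges into node 0) — and find the resistance seen between A (node 1) and B (node 0).
Reduce the network between node 1 (A) and node 0 (B) by series/parallel combination:
  Rp1 = R1 ‖ R2 (parallel, both between nodes 0 and 1) = 1/(1/200 + 1/60) = 46.15 Ω
R_th = 46.15 Ω
I_n = V_th/R_th = 5.538/46.15 = 0.12 A, and R_n = R_th = 46.15 Ω

Final answer: I_n = 0.12 A, R_n = 46.15 Ω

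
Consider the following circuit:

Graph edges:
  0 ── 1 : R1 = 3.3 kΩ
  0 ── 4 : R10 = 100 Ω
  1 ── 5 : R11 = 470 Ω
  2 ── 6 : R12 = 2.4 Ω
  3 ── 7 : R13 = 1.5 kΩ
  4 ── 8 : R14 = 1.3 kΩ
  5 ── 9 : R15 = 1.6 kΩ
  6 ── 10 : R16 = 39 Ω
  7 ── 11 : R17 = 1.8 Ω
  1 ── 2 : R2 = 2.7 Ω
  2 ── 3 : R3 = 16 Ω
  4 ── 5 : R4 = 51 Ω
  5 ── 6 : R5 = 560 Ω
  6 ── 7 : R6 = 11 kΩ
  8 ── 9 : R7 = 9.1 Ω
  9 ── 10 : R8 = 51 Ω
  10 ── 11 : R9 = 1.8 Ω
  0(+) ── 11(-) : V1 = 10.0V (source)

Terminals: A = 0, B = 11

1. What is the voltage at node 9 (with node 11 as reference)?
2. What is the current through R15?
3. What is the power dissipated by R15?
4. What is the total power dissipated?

Nodal analysis, taking node 11 as the 0 V reference.
Source V1 fixes V_0 = 10 V.
KCL at each unknown node (sum of currents leaving = 0; resistances in Ω):
  Node 1: (V_1 - 10)/3300 + (V_1 - V_2)/2.7 + (V_1 - V_5)/470 = 0
  Node 2: (V_2 - V_1)/2.7 + (V_2 - V_3)/16 + (V_2 - V_6)/2.4 = 0
  Node 3: (V_3 - V_2)/16 + (V_3 - V_7)/1500 = 0
  Node 4: (V_4 - V_5)/51 + (V_4 - 10)/100 + (V_4 - V_8)/1300 = 0
  Node 5: (V_5 - V_4)/51 + (V_5 - V_6)/560 + (V_5 - V_1)/470 + (V_5 - V_9)/1600 = 0
  Node 6: (V_6 - V_5)/560 + (V_6 - V_7)/11000 + (V_6 - V_2)/2.4 + (V_6 - V_10)/39 = 0
  Node 7: (V_7 - V_6)/11000 + (V_7 - V_3)/1500 + (V_7 - 0)/1.8 = 0
  Node 8: (V_8 - V_9)/9.1 + (V_8 - V_4)/1300 = 0
  Node 9: (V_9 - V_8)/9.1 + (V_9 - V_10)/51 + (V_9 - V_5)/1600 = 0
  Node 10: (V_10 - V_9)/51 + (V_10 - 0)/1.8 + (V_10 - V_6)/39 = 0
Collecting terms (coefficients in siemens):
  0.3728·V_1 - 0.3704·V_2 - 0.002128·V_5 = 0.00303
  0.8495·V_2 - 0.3704·V_1 - 0.0625·V_3 - 0.4167·V_6 = 0
  0.06317·V_3 - 0.0625·V_2 - 0.0006667·V_7 = 0
  0.03038·V_4 - 0.01961·V_5 - 0.0007692·V_8 = 0.1
  0.02415·V_5 - 0.002128·V_1 - 0.01961·V_4 - 0.001786·V_6 - 0.000625·V_9 = 0
  0.4442·V_6 - 0.4167·V_2 - 0.001786·V_5 - 0.00009091·V_7 - 0.02564·V_10 = 0
  0.5563·V_7 - 0.0006667·V_3 - 0.00009091·V_6 = 0
  0.1107·V_8 - 0.0007692·V_4 - 0.1099·V_9 = 0
  0.1301·V_9 - 0.000625·V_5 - 0.1099·V_8 - 0.01961·V_10 = 0
  0.6008·V_10 - 0.02564·V_6 - 0.01961·V_9 = 0
Solving these 10 simultaneous equations (Gaussian elimination) gives:
  V_1 = 0.9713 V, V_2 = 0.9351 V, V_3 = 0.9253 V, V_4 = 7.171 V
  V_5 = 5.988 V, V_6 = 0.9044 V, V_7 = 0.001257 V, V_8 = 0.5366 V
  V_9 = 0.4901 V, V_10 = 0.05459 V
Part 1:
  Read off the nodal solution: V_9 = 0.4901 V
Part 2:
  I_R15 = (V_5 - V_9)/R15 = (5.988 - 0.4901)/1600 = 0.003436 A
  Magnitude: I_R15 = 0.003436 A
Part 3:
  I_R15 = (V_5 - V_9)/R15 = (5.988 - 0.4901)/1600 = 0.003436 A
  P_R15 = I_R15² × R15 = (0.003436)² × 1600 = 0.01889 W
Part 4:
  Power in each resistor, P = (ΔV)²/R:
    P_R1 = (10 - 0.9713)²/3300 = 0.0247 W
    P_R2 = (0.9713 - 0.9351)²/2.7 = 0.0004855 W
    P_R3 = (0.9351 - 0.9253)²/16 = 0.000006071 W
    P_R4 = (7.171 - 5.988)²/51 = 0.02742 W
    P_R5 = (5.988 - 0.9044)²/560 = 0.04615 W
    P_R6 = (0.9044 - 0.001257)²/11000 = 0.00007415 W
    P_R7 = (0.5366 - 0.4901)²/9.1 = 0.000237 W
    P_R8 = (0.4901 - 0.05459)²/51 = 0.003719 W
    P_R9 = (0.05459 - 0)²/1.8 = 0.001656 W
    P_R10 = (10 - 7.171)²/100 = 0.08004 W
    P_R11 = (0.9713 - 5.988)²/470 = 0.05355 W
    P_R12 = (0.9351 - 0.9044)²/2.4 = 0.0003929 W
    P_R13 = (0.9253 - 0.001257)²/1500 = 0.0005692 W
    P_R14 = (7.171 - 0.5366)²/1300 = 0.03386 W
    P_R15 = (5.988 - 0.4901)²/1600 = 0.01889 W
    P_R16 = (0.9044 - 0.05459)²/39 = 0.01852 W
    P_R17 = (0.001257 - 0)²/1.8 = 0.0000008772 W
  P_total = P_R1 + P_R2 + P_R3 + P_R4 + P_R5 + P_R6 + P_R7 + P_R8 + P_R9 + P_R10 + P_R11 + P_R12 + P_R13 + P_R14 + P_R15 + P_R16 + P_R17 = 0.3103 W

Final answers:
1. V_9 = 0.4901 V
2. I_R15 = 0.003436 A
3. P_R15 = 0.01889 W
4. P_total = 0.3103 W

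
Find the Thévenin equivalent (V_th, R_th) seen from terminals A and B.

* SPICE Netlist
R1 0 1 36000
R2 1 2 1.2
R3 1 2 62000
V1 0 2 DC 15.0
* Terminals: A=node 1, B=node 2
Step 1 — V_th is the open-circuit voltage V_A - V_B (nothing connected across the terminals).
Nodal analysis, taking node 2 as the 0 V reference.
Source V1 fixes V_0 = 15 V.
KCL at each unknown node (sum of currents leaving = 0; resistances in Ω):
  Node 1: (V_1 - 15)/36000 + (V_1 - 0)/1.2 + (V_1 - 0)/62000 = 0
Collecting terms: 0.8334 × V_1 = 0.0004167  =>  V_1 = 0.0005 V
V_th = V_1 - V_2 = 0.0005 - 0 = 0.0005 V
Step 2 — R_th: zero the source — replace V1 by a short circuit (node 2 merges into node 0) — and find the resistance seen between A (node 1) and B (node 0).
Reduce the network between node 1 (A) and node 0 (B) by series/parallel combination:
  Rp1 = R1 ‖ R2 ‖ R3 (parallel, all between nodes 0 and 1) = 1/(1/36000 + 1/1.2 + 1/62000) = 1.2 Ω
R_th = 1.2 Ω

Final answer: V_th = 0.0005 V, R_th = 1.2 Ω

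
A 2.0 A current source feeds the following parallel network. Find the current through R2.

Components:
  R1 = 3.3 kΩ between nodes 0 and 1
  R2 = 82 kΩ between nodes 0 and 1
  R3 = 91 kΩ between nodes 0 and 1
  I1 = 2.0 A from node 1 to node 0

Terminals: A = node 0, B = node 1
All resistors sit directly between nodes 0 and 1, so they are in parallel and share one voltage V; the full source current 2 A splits among them.
1/R_par = 1/3300 + 1/82000 + 1/91000 = 0.0003262 S  =>  R_par = 3065 Ω
V = I × R_par = 2 × 3065 = 6131 V
I_R2 = V/R2 = 6131/82000 = 0.07477 A

Final answer: 0.07477 A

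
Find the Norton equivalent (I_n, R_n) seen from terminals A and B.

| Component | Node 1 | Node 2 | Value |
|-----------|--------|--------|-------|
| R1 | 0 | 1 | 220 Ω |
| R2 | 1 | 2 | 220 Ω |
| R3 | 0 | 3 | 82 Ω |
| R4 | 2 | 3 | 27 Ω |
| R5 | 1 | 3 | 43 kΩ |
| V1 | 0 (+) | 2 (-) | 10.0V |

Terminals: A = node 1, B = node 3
Find the Thévenin equivalent first; then I_n = V_th/R_th and R_n = R_th.
Step 1 — V_th is the open-circuit voltage V_A - V_B (nothing connected across the terminals).
Nodal analysis, taking node 2 as the 0 V reference.
Source V1 fixes V_0 = 10 V.
KCL at each unknown node (sum of currents leaving = 0; resistances in Ω):
  Node 1: (V_1 - 10)/220 + (V_1 - 0)/220 + (V_1 - V_3)/43000 = 0
  Node 3: (V_3 - 10)/82 + (V_3 - 0)/27 + (V_3 - V_1)/43000 = 0
Collecting terms (coefficients in siemens):
  0.009114·V_1 - 0.00002326·V_3 = 0.04545
  0.04926·V_3 - 0.00002326·V_1 = 0.122
Determinant D = (0.009114)(0.04926) - (-0.00002326)(-0.00002326) = 0.0004489
V_1 = [(0.04545)(0.04926) - (-0.00002326)(0.122)]/D = 4.994 V
V_3 = [(0.009114)(0.122) - (0.04545)(-0.00002326)]/D = 2.478 V
V_th = V_1 - V_3 = 4.994 - 2.478 = 2.515 V
Step 2 — R_th: zero the source — replace V1 by a short circuit (node 2 merges into node 0) — and find the resistance seen between A (node 1) and B (node 3).
Reduce the network between node 1 (A) and node 3 (B) by series/parallel combination:
  Rp1 = R1 ‖ R2 (parallel, both between nodes 0 and 1) = 1/(1/220 + 1/220) = 110 Ω
  Rp2 = R3 ‖ R4 (parallel, both between nodes 0 and 3) = 1/(1/82 + 1/27) = 20.31 Ω
  Rs1 = Rp1 + Rp2 (series, joined only at node 0) = 110 + 20.31 = 130.3 Ω
  Rp3 = R5 ‖ Rs1 (parallel, both between nodes 1 and 3) = 1/(1/43000 + 1/130.3) = 129.9 Ω
R_th = 129.9 Ω
I_n = V_th/R_th = 2.515/129.9 = 0.01936 A, and R_n = R_th = 129.9 Ω

Final answer: I_n = 0.01936 A, R_n = 129.9 Ω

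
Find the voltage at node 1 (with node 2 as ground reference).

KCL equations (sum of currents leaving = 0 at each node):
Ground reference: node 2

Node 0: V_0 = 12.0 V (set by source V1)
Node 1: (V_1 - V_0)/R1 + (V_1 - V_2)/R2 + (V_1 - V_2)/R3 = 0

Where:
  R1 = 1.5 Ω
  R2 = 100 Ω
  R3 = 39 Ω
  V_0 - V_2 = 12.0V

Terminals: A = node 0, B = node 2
Nodal analysis, taking node 2 as the 0 V reference.
Source V1 fixes V_0 = 12 V.
KCL at each unknown node (sum of currents leaving = 0; resistances in Ω):
  Node 1: (V_1 - 12)/1.5 + (V_1 - 0)/100 + (V_1 - 0)/39 = 0
Collecting terms: 0.7023 × V_1 = 8  =>  V_1 = 11.39 V
The requested potential is V_1 = 11.39 V.

Final answer: V_1 = 11.39 V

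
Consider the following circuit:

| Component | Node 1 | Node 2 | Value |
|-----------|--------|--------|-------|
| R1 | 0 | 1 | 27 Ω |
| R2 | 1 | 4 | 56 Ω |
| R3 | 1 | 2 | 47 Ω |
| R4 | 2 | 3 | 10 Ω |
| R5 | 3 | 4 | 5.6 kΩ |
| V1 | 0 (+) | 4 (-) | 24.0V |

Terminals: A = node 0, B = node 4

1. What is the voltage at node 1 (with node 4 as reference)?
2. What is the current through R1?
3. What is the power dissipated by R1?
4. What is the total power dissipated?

Nodal analysis, taking node 4 as the 0 V reference.
Source V1 fixes V_0 = 24 V.
KCL at each unknown node (sum of currents leaving = 0; resistances in Ω):
  Node 1: (V_1 - 24)/27 + (V_1 - 0)/56 + (V_1 - V_2)/47 = 0
  Node 2: (V_2 - V_1)/47 + (V_2 - V_3)/10 = 0
  Node 3: (V_3 - V_2)/10 + (V_3 - 0)/5600 = 0
Collecting terms (coefficients in siemens):
  0.07617·V_1 - 0.02128·V_2 = 0.8889
  0.1213·V_2 - 0.02128·V_1 - 0.1·V_3 = 0
  0.1002·V_3 - 0.1·V_2 = 0
Solving these 3 simultaneous equations (Gaussian elimination) gives:
  V_1 = 16.14 V, V_2 = 16.01 V, V_3 = 15.98 V
Part 1:
  Read off the nodal solution: V_1 = 16.14 V
Part 2:
  I_R1 = (V_0 - V_1)/R1 = (24 - 16.14)/27 = 0.2911 A
  Magnitude: I_R1 = 0.2911 A
Part 3:
  I_R1 = (V_0 - V_1)/R1 = (24 - 16.14)/27 = 0.2911 A
  P_R1 = I_R1² × R1 = (0.2911)² × 27 = 2.288 W
Part 4:
  Power in each resistor, P = (ΔV)²/R:
    P_R1 = (24 - 16.14)²/27 = 2.288 W
    P_R2 = (16.14 - 0)²/56 = 4.652 W
    P_R3 = (16.14 - 16.01)²/47 = 0.0003826 W
    P_R4 = (16.01 - 15.98)²/10 = 0.00008141 W
    P_R5 = (15.98 - 0)²/5600 = 0.04559 W
  P_total = P_R1 + P_R2 + P_R3 + P_R4 + P_R5 = 6.986 W

Final answers:
1. V_1 = 16.14 V
2. I_R1 = 0.2911 A
3. P_R1 = 2.288 W
4. P_total = 6.986 W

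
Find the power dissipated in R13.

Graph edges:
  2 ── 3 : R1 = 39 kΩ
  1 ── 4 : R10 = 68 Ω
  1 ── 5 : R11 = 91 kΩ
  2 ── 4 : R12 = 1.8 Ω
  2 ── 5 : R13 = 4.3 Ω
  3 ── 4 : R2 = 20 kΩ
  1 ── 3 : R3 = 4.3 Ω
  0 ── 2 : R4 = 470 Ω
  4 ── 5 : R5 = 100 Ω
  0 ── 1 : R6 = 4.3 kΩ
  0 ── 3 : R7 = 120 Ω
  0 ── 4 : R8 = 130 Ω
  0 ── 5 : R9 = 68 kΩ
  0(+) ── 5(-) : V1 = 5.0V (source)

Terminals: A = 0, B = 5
Nodal analysis, taking node 5 as the 0 V reference.
Source V1 fixes V_0 = 5 V.
KCL at each unknown node (sum of currents leaving = 0; resistances in Ω):
  Node 1: (V_1 - V_3)/4.3 + (V_1 - 5)/4300 + (V_1 - V_4)/68 + (V_1 - 0)/91000 = 0
  Node 2: (V_2 - V_3)/39000 + (V_2 - 5)/470 + (V_2 - V_4)/1.8 + (V_2 - 0)/4.3 = 0
  Node 3: (V_3 - V_2)/39000 + (V_3 - V_4)/20000 + (V_3 - V_1)/4.3 + (V_3 - 5)/120 = 0
  Node 4: (V_4 - V_3)/20000 + (V_4 - 0)/100 + (V_4 - 5)/130 + (V_4 - V_1)/68 + (V_4 - V_2)/1.8 = 0
Collecting terms (coefficients in siemens):
  0.2475·V_1 - 0.2326·V_3 - 0.01471·V_4 = 0.001163
  0.7903·V_2 - 0.00002564·V_3 - 0.5556·V_4 = 0.01064
  0.241·V_3 - 0.2326·V_1 - 0.00002564·V_2 - 0.00005·V_4 = 0.04167
  0.588·V_4 - 0.01471·V_1 - 0.5556·V_2 - 0.00005·V_3 = 0.03846
Solving these 4 simultaneous equations (Gaussian elimination) gives:
  V_1 = 2.041 V, V_2 = 0.2845 V, V_3 = 2.143 V, V_4 = 0.3854 V
I_R13 = (V_2 - V_5)/R13 = (0.2845 - 0)/4.3 = 0.06615 A
P_R13 = I_R13² × R13 = (0.06615)² × 4.3 = 0.01882 W

Final answer: 0.01882 W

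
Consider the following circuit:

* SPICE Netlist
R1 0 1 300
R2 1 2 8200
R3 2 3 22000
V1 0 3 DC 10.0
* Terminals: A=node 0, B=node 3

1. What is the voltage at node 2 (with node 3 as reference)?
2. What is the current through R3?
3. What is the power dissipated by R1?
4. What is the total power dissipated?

Nodal analysis, taking node 3 as the 0 V reference.
Source V1 fixes V_0 = 10 V.
KCL at each unknown node (sum of currents leaving = 0; resistances in Ω):
  Node 1: (V_1 - 10)/300 + (V_1 - V_2)/8200 = 0
  Node 2: (V_2 - V_1)/8200 + (V_2 - 0)/22000 = 0
Collecting terms (coefficients in siemens):
  0.003455·V_1 - 0.000122·V_2 = 0.03333
  0.0001674·V_2 - 0.000122·V_1 = 0
Determinant D = (0.003455)(0.0001674) - (-0.000122)(-0.000122) = 0.0000005636
V_1 = [(0.03333)(0.0001674) - (-0.000122)(0)]/D = 9.902 V
V_2 = [(0.003455)(0) - (0.03333)(-0.000122)]/D = 7.213 V
Part 1:
  Read off the nodal solution: V_2 = 7.213 V
Part 2:
  I_R3 = (V_2 - V_3)/R3 = (7.213 - 0)/22000 = 0.0003279 A
  Magnitude: I_R3 = 0.0003279 A
Part 3:
  I_R1 = (V_0 - V_1)/R1 = (10 - 9.902)/300 = 0.0003279 A
  P_R1 = I_R1² × R1 = (0.0003279)² × 300 = 0.00003225 W
Part 4:
  Power in each resistor, P = (ΔV)²/R:
    P_R1 = (10 - 9.902)²/300 = 0.00003225 W
    P_R2 = (9.902 - 7.213)²/8200 = 0.0008815 W
    P_R3 = (7.213 - 0)²/22000 = 0.002365 W
  P_total = P_R1 + P_R2 + P_R3 = 0.003279 W

Final answers:
1. V_2 = 7.213 V
2. I_R3 = 0.0003279 A
3. P_R1 = 3.225e-05 W
4. P_total = 0.003279 W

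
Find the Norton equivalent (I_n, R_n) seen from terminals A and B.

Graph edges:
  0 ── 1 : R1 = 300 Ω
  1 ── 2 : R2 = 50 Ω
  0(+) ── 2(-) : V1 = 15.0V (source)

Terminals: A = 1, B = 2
Find the Thévenin equivalent first; then I_n = V_th/R_th and R_n = R_th.
Step 1 — V_th is the open-circuit voltage V_A - V_B (nothing connected across the terminals).
Nodal analysis, taking node 2 as the 0 V reference.
Source V1 fixes V_0 = 15 V.
KCL at each unknown node (sum of currents leaving = 0; resistances in Ω):
  Node 1: (V_1 - 15)/300 + (V_1 - 0)/50 = 0
Collecting terms: 0.02333 × V_1 = 0.05  =>  V_1 = 2.143 V
V_th = V_1 - V_2 = 2.143 - 0 = 2.143 V
Step 2 — R_th: zero the source — replace V1 by a short circuit (node 2 merges into node 0) — and find the resistance seen between A (node 1) and B (node 0).
Reduce the network between node 1 (A) and node 0 (B) by series/parallel combination:
  Rp1 = R1 ‖ R2 (parallel, both between nodes 0 and 1) = 1/(1/300 + 1/50) = 42.86 Ω
R_th = 42.86 Ω
I_n = V_th/R_th = 2.143/42.86 = 0.05 A, and R_n = R_th = 42.86 Ω

Final answer: I_n = 0.05 A, R_n = 42.86 Ω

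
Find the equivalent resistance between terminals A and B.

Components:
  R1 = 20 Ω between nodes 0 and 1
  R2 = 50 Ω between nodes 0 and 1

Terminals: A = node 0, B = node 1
Reduce the network between node 0 (A) and node 1 (B) by series/parallel combination:
  Rp1 = R1 ‖ R2 (parallel, both between nodes 0 and 1) = 1/(1/20 + 1/50) = 14.29 Ω
R_eq = 14.29 Ω

Final answer: 14.29 Ω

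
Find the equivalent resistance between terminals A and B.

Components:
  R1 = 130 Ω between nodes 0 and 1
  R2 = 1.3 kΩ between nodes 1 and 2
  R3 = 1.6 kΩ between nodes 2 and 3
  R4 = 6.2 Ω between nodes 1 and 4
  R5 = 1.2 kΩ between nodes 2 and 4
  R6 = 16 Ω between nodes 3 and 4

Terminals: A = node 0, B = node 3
The network is not a plain series/parallel combination. Inject a 1 A test current into terminal A (node 0) and return it from terminal B (node 3); then R_eq = V_A / (1 A).
Nodal analysis, taking node 3 as the 0 V reference.
Current source I_test pushes 1 A into node 0 and draws it out of node 3.
KCL at each unknown node (sum of currents leaving = 0; resistances in Ω):
  Node 0: (V_0 - V_1)/130 - 1 = 0
  Node 1: (V_1 - V_0)/130 + (V_1 - V_2)/1300 + (V_1 - V_4)/6.2 = 0
  Node 2: (V_2 - V_1)/1300 + (V_2 - 0)/1600 + (V_2 - V_4)/1200 = 0
  Node 4: (V_4 - V_1)/6.2 + (V_4 - V_2)/1200 + (V_4 - 0)/16 = 0
Collecting terms (coefficients in siemens):
  0.007692·V_0 - 0.007692·V_1 = 1
  0.1698·V_1 - 0.007692·V_0 - 0.0007692·V_2 - 0.1613·V_4 = 0
  0.002228·V_2 - 0.0007692·V_1 - 0.0008333·V_4 = 0
  0.2246·V_4 - 0.1613·V_1 - 0.0008333·V_2 = 0
Solving these 4 simultaneous equations (Gaussian elimination) gives:
  V_0 = 152 V, V_1 = 22.02 V, V_2 = 13.54 V, V_4 = 15.86 V
R_eq = V_0 / 1 A = 152 Ω

Final answer: 152 Ω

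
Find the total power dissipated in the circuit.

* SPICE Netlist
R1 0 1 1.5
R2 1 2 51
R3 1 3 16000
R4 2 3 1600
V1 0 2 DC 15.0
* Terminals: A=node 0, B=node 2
Nodal analysis, taking node 2 as the 0 V reference.
Source V1 fixes V_0 = 15 V.
KCL at each unknown node (sum of currents leaving = 0; resistances in Ω):
  Node 1: (V_1 - 15)/1.5 + (V_1 - 0)/51 + (V_1 - V_3)/16000 = 0
  Node 3: (V_3 - V_1)/16000 + (V_3 - 0)/1600 = 0
Collecting terms (coefficients in siemens):
  0.6863·V_1 - 0.0000625·V_3 = 10
  0.0006875·V_3 - 0.0000625·V_1 = 0
Determinant D = (0.6863)(0.0006875) - (-0.0000625)(-0.0000625) = 0.0004719
V_1 = [(10)(0.0006875) - (-0.0000625)(0)]/D = 14.57 V
V_3 = [(0.6863)(0) - (10)(-0.0000625)]/D = 1.325 V
Power in each resistor, P = (ΔV)²/R:
  P_R1 = (15 - 14.57)²/1.5 = 0.1231 W
  P_R2 = (14.57 - 0)²/51 = 4.163 W
  P_R3 = (14.57 - 1.325)²/16000 = 0.01097 W
  P_R4 = (0 - 1.325)²/1600 = 0.001097 W
P_total = P_R1 + P_R2 + P_R3 + P_R4 = 4.298 W

Final answer: 4.298 W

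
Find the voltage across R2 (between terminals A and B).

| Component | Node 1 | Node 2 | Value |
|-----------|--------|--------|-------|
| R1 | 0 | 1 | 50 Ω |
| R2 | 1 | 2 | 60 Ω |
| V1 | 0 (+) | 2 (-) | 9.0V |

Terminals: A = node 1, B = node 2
R1 and R2 are in series across V1 (node 0 → node 1 → node 2), and the output A–B is taken across R2, so this is a voltage divider.
Series current: I = V1/(R1 + R2) = 9/(50 + 60) = 9/110 = 0.08182 A
V_R2 = I × R2 = V1 × R2/(R1 + R2) = 9 × 60/110 = 4.909 V

Final answer: 4.909 V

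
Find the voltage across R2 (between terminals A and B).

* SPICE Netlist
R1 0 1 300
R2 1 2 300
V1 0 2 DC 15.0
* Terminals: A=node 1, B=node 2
R1 and R2 are in series across V1 (node 0 → node 1 → node 2), and the output A–B is taken across R2, so this is a voltage divider.
Series current: I = V1/(R1 + R2) = 15/(300 + 300) = 15/600 = 0.025 A
V_R2 = I × R2 = V1 × R2/(R1 + R2) = 15 × 300/600 = 7.5 V

Final answer: 7.5 V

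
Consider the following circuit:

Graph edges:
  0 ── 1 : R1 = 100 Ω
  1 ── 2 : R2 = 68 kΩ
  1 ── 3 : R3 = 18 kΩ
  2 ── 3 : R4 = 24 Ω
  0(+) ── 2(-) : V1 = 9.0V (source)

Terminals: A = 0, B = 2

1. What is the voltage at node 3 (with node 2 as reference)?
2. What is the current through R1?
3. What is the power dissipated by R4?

Nodal analysis, taking node 2 as the 0 V reference.
Source V1 fixes V_0 = 9 V.
KCL at each unknown node (sum of currents leaving = 0; resistances in Ω):
  Node 1: (V_1 - 9)/100 + (V_1 - 0)/68000 + (V_1 - V_3)/18000 = 0
  Node 3: (V_3 - V_1)/18000 + (V_3 - 0)/24 = 0
Collecting terms (coefficients in siemens):
  0.01007·V_1 - 0.00005556·V_3 = 0.09
  0.04172·V_3 - 0.00005556·V_1 = 0
Determinant D = (0.01007)(0.04172) - (-0.00005556)(-0.00005556) = 0.0004202
V_1 = [(0.09)(0.04172) - (-0.00005556)(0)]/D = 8.937 V
V_3 = [(0.01007)(0) - (0.09)(-0.00005556)]/D = 0.0119 V
Part 1:
  Read off the nodal solution: V_3 = 0.0119 V
Part 2:
  I_R1 = (V_0 - V_1)/R1 = (9 - 8.937)/100 = 0.0006273 A
  Magnitude: I_R1 = 0.0006273 A
Part 3:
  I_R4 = (V_2 - V_3)/R4 = (0 - 0.0119)/24 = -0.0004959 A
  P_R4 = I_R4² × R4 = (-0.0004959)² × 24 = 0.000005901 W

Final answers:
1. V_3 = 0.0119 V
2. I_R1 = 0.0006273 A
3. P_R4 = 5.901e-06 W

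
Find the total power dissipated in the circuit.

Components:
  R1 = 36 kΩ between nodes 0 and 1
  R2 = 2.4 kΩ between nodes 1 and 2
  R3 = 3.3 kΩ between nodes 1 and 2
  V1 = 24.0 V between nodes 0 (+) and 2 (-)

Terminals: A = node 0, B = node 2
Nodal analysis, taking node 2 as the 0 V reference.
Source V1 fixes V_0 = 24 V.
KCL at each unknown node (sum of currents leaving = 0; resistances in Ω):
  Node 1: (V_1 - 24)/36000 + (V_1 - 0)/2400 + (V_1 - 0)/3300 = 0
Collecting terms: 0.0007475 × V_1 = 0.0006667  =>  V_1 = 0.8919 V
Power in each resistor, P = (ΔV)²/R:
  P_R1 = (24 - 0.8919)²/36000 = 0.01483 W
  P_R2 = (0.8919 - 0)²/2400 = 0.0003314 W
  P_R3 = (0.8919 - 0)²/3300 = 0.0002411 W
P_total = P_R1 + P_R2 + P_R3 = 0.01541 W

Final answer: 0.01541 W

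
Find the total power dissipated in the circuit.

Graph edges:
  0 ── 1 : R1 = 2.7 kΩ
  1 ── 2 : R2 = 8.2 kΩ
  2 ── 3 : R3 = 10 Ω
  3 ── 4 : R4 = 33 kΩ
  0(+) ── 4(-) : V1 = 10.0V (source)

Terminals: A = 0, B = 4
Nodal analysis, taking node 4 as the 0 V reference.
Source V1 fixes V_0 = 10 V.
KCL at each unknown node (sum of currents leaving = 0; resistances in Ω):
  Node 1: (V_1 - 10)/2700 + (V_1 - V_2)/8200 = 0
  Node 2: (V_2 - V_1)/8200 + (V_2 - V_3)/10 = 0
  Node 3: (V_3 - V_2)/10 + (V_3 - 0)/33000 = 0
Collecting terms (coefficients in siemens):
  0.0004923·V_1 - 0.000122·V_2 = 0.003704
  0.1001·V_2 - 0.000122·V_1 - 0.1·V_3 = 0
  0.1·V_3 - 0.1·V_2 = 0
Solving these 3 simultaneous equations (Gaussian elimination) gives:
  V_1 = 9.385 V, V_2 = 7.518 V, V_3 = 7.515 V
Power in each resistor, P = (ΔV)²/R:
  P_R1 = (10 - 9.385)²/2700 = 0.00014 W
  P_R2 = (9.385 - 7.518)²/8200 = 0.0004253 W
  P_R3 = (7.518 - 7.515)²/10 = 0.0000005186 W
  P_R4 = (7.515 - 0)²/33000 = 0.001712 W
P_total = P_R1 + P_R2 + P_R3 + P_R4 = 0.002277 W

Final answer: 0.002277 W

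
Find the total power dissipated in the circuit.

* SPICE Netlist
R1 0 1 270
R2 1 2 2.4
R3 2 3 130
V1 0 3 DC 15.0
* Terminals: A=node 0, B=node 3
Nodal analysis, taking node 3 as the 0 V reference.
Source V1 fixes V_0 = 15 V.
KCL at each unknown node (sum of currents leaving = 0; resistances in Ω):
  Node 1: (V_1 - 15)/270 + (V_1 - V_2)/2.4 = 0
  Node 2: (V_2 - V_1)/2.4 + (V_2 - 0)/130 = 0
Collecting terms (coefficients in siemens):
  0.4204·V_1 - 0.4167·V_2 = 0.05556
  0.4244·V_2 - 0.4167·V_1 = 0
Determinant D = (0.4204)(0.4244) - (-0.4167)(-0.4167) = 0.004777
V_1 = [(0.05556)(0.4244) - (-0.4167)(0)]/D = 4.935 V
V_2 = [(0.4204)(0) - (0.05556)(-0.4167)]/D = 4.846 V
Power in each resistor, P = (ΔV)²/R:
  P_R1 = (15 - 4.935)²/270 = 0.3752 W
  P_R2 = (4.935 - 4.846)²/2.4 = 0.003335 W
  P_R3 = (4.846 - 0)²/130 = 0.1806 W
P_total = P_R1 + P_R2 + P_R3 = 0.5591 W

Final answer: 0.5591 W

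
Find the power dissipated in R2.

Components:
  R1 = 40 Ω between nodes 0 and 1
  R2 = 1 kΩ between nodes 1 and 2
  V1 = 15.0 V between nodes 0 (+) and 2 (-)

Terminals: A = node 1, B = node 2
Nodal analysis, taking node 2 as the 0 V reference.
Source V1 fixes V_0 = 15 V.
KCL at each unknown node (sum of currents leaving = 0; resistances in Ω):
  Node 1: (V_1 - 15)/40 + (V_1 - 0)/1000 = 0
Collecting terms: 0.026 × V_1 = 0.375  =>  V_1 = 14.42 V
I_R2 = (V_1 - V_2)/R2 = (14.42 - 0)/1000 = 0.01442 A
P_R2 = I_R2² × R2 = (0.01442)² × 1000 = 0.208 W

Final answer: 0.208 W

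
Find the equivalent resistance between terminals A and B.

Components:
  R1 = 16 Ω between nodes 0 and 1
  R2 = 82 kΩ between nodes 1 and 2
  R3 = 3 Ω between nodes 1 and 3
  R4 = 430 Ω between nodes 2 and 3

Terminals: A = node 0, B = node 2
Reduce the network between node 0 (A) and node 2 (B) by series/parallel combination:
  Rs1 = R3 + R4 (series, joined only at node 3) = 3 + 430 = 433 Ω
  Rp1 = R2 ‖ Rs1 (parallel, both between nodes 1 and 2) = 1/(1/82000 + 1/433) = 430.7 Ω
  Rs2 = R1 + Rp1 (series, joined only at node 1) = 16 + 430.7 = 446.7 Ω
R_eq = 446.7 Ω

Final answer: 446.7 Ω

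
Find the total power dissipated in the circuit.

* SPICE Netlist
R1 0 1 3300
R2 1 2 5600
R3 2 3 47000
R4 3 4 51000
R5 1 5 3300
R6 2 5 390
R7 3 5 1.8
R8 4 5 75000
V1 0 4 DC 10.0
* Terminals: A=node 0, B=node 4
Nodal analysis, taking node 4 as the 0 V reference.
Source V1 fixes V_0 = 10 V.
KCL at each unknown node (sum of currents leaving = 0; resistances in Ω):
  Node 1: (V_1 - 10)/3300 + (V_1 - V_2)/5600 + (V_1 - V_5)/3300 = 0
  Node 2: (V_2 - V_1)/5600 + (V_2 - V_3)/47000 + (V_2 - V_5)/390 = 0
  Node 3: (V_3 - V_2)/47000 + (V_3 - 0)/51000 + (V_3 - V_5)/1.8 = 0
  Node 5: (V_5 - V_1)/3300 + (V_5 - V_2)/390 + (V_5 - V_3)/1.8 + (V_5 - 0)/75000 = 0
Collecting terms (coefficients in siemens):
  0.0007846·V_1 - 0.0001786·V_2 - 0.000303·V_5 = 0.00303
  0.002764·V_2 - 0.0001786·V_1 - 0.00002128·V_3 - 0.002564·V_5 = 0
  0.5556·V_3 - 0.00002128·V_2 - 0.5556·V_5 = 0
  0.5584·V_5 - 0.000303·V_1 - 0.002564·V_2 - 0.5556·V_3 = 0
Solving these 4 simultaneous equations (Gaussian elimination) gives:
  V_1 = 9.078 V, V_2 = 8.522 V, V_3 = 8.483 V, V_5 = 8.483 V
Power in each resistor, P = (ΔV)²/R:
  P_R1 = (10 - 9.078)²/3300 = 0.0002577 W
  P_R2 = (9.078 - 8.522)²/5600 = 0.00005522 W
  P_R3 = (8.522 - 8.483)²/47000 = 0.00000003187 W
  P_R4 = (8.483 - 0)²/51000 = 0.001411 W
  P_R5 = (9.078 - 8.483)²/3300 = 0.0001071 W
  P_R6 = (8.522 - 8.483)²/390 = 0.000003782 W
  P_R7 = (8.483 - 8.483)²/1.8 = 0.00000004931 W
  P_R8 = (0 - 8.483)²/75000 = 0.0009596 W
P_total = P_R1 + P_R2 + P_R3 + P_R4 + P_R5 + P_R6 + P_R7 + P_R8 = 0.002794 W

Final answer: 0.002794 W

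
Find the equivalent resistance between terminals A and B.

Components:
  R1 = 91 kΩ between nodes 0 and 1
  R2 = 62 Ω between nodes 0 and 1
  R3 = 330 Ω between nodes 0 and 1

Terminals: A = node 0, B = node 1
Reduce the network between node 0 (A) and node 1 (B) by series/parallel combination:
  Rp1 = R1 ‖ R2 ‖ R3 (parallel, all between nodes 0 and 1) = 1/(1/91000 + 1/62 + 1/330) = 52.16 Ω
R_eq = 52.16 Ω

Final answer: 52.16 Ω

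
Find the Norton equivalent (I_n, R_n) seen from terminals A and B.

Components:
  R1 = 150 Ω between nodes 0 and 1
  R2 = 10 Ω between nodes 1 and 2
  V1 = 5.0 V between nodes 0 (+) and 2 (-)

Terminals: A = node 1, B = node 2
Find the Thévenin equivalent first; then I_n = V_th/R_th and R_n = R_th.
Step 1 — V_th is the open-circuit voltage V_A - V_B (nothing connected across the terminals).
Nodal analysis, taking node 2 as the 0 V reference.
Source V1 fixes V_0 = 5 V.
KCL at each unknown node (sum of currents leaving = 0; resistances in Ω):
  Node 1: (V_1 - 5)/150 + (V_1 - 0)/10 = 0
Collecting terms: 0.1067 × V_1 = 0.03333  =>  V_1 = 0.3125 V
V_th = V_1 - V_2 = 0.3125 - 0 = 0.3125 V
Step 2 — R_th: zero the source — replace V1 by a short circuit (node 2 merges into node 0) — and find the resistance seen between A (node 1) and B (node 0).
Reduce the network between node 1 (A) and node 0 (B) by series/parallel combination:
  Rp1 = R1 ‖ R2 (parallel, both between nodes 0 and 1) = 1/(1/150 + 1/10) = 9.375 Ω
R_th = 9.375 Ω
I_n = V_th/R_th = 0.3125/9.375 = 0.03333 A, and R_n = R_th = 9.375 Ω

Final answer: I_n = 0.03333 A, R_n = 9.375 Ω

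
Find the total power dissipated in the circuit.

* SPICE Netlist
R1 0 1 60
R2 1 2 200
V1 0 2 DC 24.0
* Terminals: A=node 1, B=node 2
Nodal analysis, taking node 2 as the 0 V reference.
Source V1 fixes V_0 = 24 V.
KCL at each unknown node (sum of currents leaving = 0; resistances in Ω):
  Node 1: (V_1 - 24)/60 + (V_1 - 0)/200 = 0
Collecting terms: 0.02167 × V_1 = 0.4  =>  V_1 = 18.46 V
Power in each resistor, P = (ΔV)²/R:
  P_R1 = (24 - 18.46)²/60 = 0.5112 W
  P_R2 = (18.46 - 0)²/200 = 1.704 W
P_total = P_R1 + P_R2 = 2.215 W

Final answer: 2.215 W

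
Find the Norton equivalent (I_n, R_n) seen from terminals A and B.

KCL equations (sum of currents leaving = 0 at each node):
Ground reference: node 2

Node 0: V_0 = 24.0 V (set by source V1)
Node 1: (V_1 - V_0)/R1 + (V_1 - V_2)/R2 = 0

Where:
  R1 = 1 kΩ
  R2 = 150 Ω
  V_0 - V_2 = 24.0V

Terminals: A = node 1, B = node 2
Find the Thévenin equivalent first; then I_n = V_th/R_th and R_n = R_th.
Step 1 — V_th is the open-circuit voltage V_A - V_B (nothing connected across the terminals).
Nodal analysis, taking node 2 as the 0 V reference.
Source V1 fixes V_0 = 24 V.
KCL at each unknown node (sum of currents leaving = 0; resistances in Ω):
  Node 1: (V_1 - 24)/1000 + (V_1 - 0)/150 = 0
Collecting terms: 0.007667 × V_1 = 0.024  =>  V_1 = 3.13 V
V_th = V_1 - V_2 = 3.13 - 0 = 3.13 V
Step 2 — R_th: zero the source — replace V1 by a short circuit (node 2 merges into node 0) — and find the resistance seen between A (node 1) and B (node 0).
Reduce the network between node 1 (A) and node 0 (B) by series/parallel combination:
  Rp1 = R1 ‖ R2 (parallel, both between nodes 0 and 1) = 1/(1/1000 + 1/150) = 130.4 Ω
R_th = 130.4 Ω
I_n = V_th/R_th = 3.13/130.4 = 0.024 A, and R_n = R_th = 130.4 Ω

Final answer: I_n = 0.024 A, R_n = 130.4 Ω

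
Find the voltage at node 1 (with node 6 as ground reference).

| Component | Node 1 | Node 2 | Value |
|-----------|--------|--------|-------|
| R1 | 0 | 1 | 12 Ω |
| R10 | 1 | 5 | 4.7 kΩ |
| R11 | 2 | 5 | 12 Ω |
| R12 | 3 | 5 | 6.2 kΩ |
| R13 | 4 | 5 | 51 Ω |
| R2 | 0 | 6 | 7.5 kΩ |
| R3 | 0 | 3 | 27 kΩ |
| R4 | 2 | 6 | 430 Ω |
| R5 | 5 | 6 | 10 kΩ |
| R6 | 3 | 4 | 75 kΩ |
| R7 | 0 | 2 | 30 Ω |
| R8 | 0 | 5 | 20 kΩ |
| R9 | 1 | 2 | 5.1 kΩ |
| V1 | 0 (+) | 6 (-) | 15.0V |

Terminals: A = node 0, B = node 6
Nodal analysis, taking node 6 as the 0 V reference.
Source V1 fixes V_0 = 15 V.
KCL at each unknown node (sum of currents leaving = 0; resistances in Ω):
  Node 1: (V_1 - 15)/12 + (V_1 - V_2)/5100 + (V_1 - V_5)/4700 = 0
  Node 2: (V_2 - 0)/430 + (V_2 - 15)/30 + (V_2 - V_1)/5100 + (V_2 - V_5)/12 = 0
  Node 3: (V_3 - 15)/27000 + (V_3 - V_4)/75000 + (V_3 - V_5)/6200 = 0
  Node 4: (V_4 - V_3)/75000 + (V_4 - V_5)/51 = 0
  Node 5: (V_5 - 0)/10000 + (V_5 - 15)/20000 + (V_5 - V_1)/4700 + (V_5 - V_2)/12 + (V_5 - V_3)/6200 + (V_5 - V_4)/51 = 0
Collecting terms (coefficients in siemens):
  0.08374·V_1 - 0.0001961·V_2 - 0.0002128·V_5 = 1.25
  0.1192·V_2 - 0.0001961·V_1 - 0.08333·V_5 = 0.5
  0.0002117·V_3 - 0.00001333·V_4 - 0.0001613·V_5 = 0.0005556
  0.01962·V_4 - 0.00001333·V_3 - 0.01961·V_5 = 0
  0.1035·V_5 - 0.0002128·V_1 - 0.08333·V_2 - 0.0001613·V_3 - 0.01961·V_4 = 0.00075
Solving these 5 simultaneous equations (Gaussian elimination) gives:
  V_1 = 15 V, V_2 = 14 V, V_3 = 14.16 V, V_4 = 13.98 V
  V_5 = 13.98 V
The requested potential is V_1 = 15 V.

Final answer: V_1 = 15 V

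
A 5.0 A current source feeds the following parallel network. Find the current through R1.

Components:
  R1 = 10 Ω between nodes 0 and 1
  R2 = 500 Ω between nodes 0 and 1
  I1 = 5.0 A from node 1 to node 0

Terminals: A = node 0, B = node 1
All resistors sit directly between nodes 0 and 1, so they are in parallel and share one voltage V; the full source current 5 A splits among them.
1/R_par = 1/10 + 1/500 = 0.102 S  =>  R_par = 9.804 Ω
V = I × R_par = 5 × 9.804 = 49.02 V
I_R1 = V/R1 = 49.02/10 = 4.902 A

Final answer: 4.902 A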